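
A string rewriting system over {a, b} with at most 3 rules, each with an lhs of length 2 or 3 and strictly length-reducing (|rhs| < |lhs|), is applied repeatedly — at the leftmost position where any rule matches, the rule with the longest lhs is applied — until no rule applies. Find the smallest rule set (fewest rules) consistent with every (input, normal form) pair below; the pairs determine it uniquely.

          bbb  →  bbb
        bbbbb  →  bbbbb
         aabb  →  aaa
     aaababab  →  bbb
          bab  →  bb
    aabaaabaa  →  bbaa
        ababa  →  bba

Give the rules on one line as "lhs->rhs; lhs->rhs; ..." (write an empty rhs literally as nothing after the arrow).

ab->b; abb->aa

  | bbb
  | bbbbb
  | aabb => aaa
  | aaababab => aababab => ababab => babab => bbab => bbb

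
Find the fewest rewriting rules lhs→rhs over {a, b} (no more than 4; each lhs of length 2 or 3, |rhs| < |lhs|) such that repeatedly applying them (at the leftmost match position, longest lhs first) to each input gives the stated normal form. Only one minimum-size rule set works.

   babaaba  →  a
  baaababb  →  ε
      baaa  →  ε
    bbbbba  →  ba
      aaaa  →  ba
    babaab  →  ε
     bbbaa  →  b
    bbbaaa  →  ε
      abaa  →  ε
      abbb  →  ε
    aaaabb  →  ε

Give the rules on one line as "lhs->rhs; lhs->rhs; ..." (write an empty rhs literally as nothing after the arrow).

  | babaaba => baaba => bba => a
  | baaababb => bbbabb => babb => bb => ε
  | baaa => bb => ε
  | bbbbba => bbba => ba

aa->; aaa->b; ab->; bb->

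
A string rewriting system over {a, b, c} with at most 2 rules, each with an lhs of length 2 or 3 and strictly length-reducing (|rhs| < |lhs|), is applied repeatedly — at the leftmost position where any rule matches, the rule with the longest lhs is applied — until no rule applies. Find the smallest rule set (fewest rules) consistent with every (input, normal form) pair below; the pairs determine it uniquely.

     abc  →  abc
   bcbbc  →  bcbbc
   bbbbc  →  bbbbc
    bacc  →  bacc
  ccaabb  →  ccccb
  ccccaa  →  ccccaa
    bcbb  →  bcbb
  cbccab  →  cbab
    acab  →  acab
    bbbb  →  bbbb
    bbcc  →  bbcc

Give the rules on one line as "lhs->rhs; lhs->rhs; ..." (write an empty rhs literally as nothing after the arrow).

aab->cc; cbc->cb

  | abc
  | bcbbc
  | bbbbc
  | bacc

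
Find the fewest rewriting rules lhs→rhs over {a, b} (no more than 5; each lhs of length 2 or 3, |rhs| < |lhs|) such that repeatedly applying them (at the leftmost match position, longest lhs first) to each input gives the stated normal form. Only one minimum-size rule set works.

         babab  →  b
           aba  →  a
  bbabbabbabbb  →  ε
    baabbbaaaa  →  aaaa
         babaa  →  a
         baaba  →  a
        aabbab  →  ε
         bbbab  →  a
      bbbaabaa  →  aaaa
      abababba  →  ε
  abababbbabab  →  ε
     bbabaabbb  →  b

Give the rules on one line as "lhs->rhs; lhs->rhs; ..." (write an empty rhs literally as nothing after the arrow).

  | babab => bab => b
  | aba => a
  | bbabbabbabbb => abbabbabbb => babbabbb => bbabbb => abbb => bb => ε
  | baabbbaaaa => abbbaaaa => bbaaaa => aaaa

ab->; ba->; bb->; bbb->a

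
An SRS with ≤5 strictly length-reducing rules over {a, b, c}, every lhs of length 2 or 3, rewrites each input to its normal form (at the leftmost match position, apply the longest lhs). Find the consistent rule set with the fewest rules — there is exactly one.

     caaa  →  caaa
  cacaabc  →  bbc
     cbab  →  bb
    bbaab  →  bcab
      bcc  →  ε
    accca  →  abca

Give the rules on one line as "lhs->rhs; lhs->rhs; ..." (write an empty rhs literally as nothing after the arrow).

aca->b; ba->c; bcc->; cc->b

  | caaa
  | cacaabc => cbabc => ccbc => bbc
  | cbab => ccb => bb
  | bbaab => bcab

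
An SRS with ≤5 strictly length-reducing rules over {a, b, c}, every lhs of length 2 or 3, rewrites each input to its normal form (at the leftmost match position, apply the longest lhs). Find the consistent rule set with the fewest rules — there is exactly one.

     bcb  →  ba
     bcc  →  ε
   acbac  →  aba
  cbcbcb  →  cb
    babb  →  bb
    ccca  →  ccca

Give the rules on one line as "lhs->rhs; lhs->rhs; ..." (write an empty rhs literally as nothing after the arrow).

  | bcb => ba
  | bcc => ε
  | acbac => abac => aba
  | cbcbcb => cbacb => cbab => cb

ac->a; bab->b; bcb->ba; bcc->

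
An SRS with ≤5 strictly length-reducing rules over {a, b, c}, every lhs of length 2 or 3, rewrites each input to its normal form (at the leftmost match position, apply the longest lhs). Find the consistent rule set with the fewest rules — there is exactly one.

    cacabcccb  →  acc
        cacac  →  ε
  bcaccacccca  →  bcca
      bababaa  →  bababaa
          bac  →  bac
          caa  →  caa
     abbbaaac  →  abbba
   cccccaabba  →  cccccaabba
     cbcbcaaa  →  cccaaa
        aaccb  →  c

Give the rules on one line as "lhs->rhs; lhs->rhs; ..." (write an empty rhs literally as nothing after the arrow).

aac->; abc->; cac->a; cb->c

  | cacabcccb => aabcccb => accb => acc
  | cacac => aac => ε
  | bcaccacccca => bacacccca => baaccca => bcca
  | bababaa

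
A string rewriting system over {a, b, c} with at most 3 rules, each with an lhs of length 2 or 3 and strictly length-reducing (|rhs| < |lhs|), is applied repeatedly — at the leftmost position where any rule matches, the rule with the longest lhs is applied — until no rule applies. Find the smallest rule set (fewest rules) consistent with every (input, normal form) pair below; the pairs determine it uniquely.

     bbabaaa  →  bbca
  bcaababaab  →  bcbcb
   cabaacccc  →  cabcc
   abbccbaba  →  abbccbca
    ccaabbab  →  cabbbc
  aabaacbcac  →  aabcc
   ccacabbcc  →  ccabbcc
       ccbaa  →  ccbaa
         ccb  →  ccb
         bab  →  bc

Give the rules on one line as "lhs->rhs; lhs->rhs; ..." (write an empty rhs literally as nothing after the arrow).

  | bbabaaa => bbcaaa => bbaba => bbca
  | bcaababaab => babbabaab => bcbabaab => bcbcaab => bcbabb => bcbcb
  | cabaacccc => cabaccc => cabcc
  | abbccbaba => abbccbca

ac->; bab->bc; caa->ab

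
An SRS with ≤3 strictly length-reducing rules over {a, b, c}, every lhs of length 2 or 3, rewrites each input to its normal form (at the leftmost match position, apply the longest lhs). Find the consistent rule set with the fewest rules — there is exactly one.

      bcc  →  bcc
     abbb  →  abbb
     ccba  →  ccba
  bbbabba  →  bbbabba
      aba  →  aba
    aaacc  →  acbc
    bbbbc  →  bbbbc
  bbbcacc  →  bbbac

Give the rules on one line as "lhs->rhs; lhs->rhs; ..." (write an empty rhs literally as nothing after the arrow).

  | bcc
  | abbb
  | ccba
  | bbbabba

aac->cb; cac->a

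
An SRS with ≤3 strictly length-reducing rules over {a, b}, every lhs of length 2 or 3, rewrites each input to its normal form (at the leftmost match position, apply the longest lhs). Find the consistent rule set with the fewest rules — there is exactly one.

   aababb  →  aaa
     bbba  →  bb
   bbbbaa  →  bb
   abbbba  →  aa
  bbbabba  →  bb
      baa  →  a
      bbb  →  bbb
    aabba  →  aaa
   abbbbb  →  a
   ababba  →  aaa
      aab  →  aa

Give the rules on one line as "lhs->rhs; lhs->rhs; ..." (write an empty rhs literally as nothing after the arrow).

  | aababb => aaabb => aaab => aaa
  | bbba => bb
  | bbbbaa => bbba => bb
  | abbbba => abbba => abba => aba => aa

ab->a; ba->; bab->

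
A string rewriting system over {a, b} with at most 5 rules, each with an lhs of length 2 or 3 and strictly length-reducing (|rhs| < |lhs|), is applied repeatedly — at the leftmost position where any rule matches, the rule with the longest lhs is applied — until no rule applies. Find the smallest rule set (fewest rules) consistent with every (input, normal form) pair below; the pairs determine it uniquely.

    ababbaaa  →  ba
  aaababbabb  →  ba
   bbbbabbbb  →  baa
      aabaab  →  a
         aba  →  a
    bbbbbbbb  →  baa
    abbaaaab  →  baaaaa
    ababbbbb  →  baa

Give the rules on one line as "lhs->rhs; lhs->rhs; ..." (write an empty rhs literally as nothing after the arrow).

  | ababbaaa => abbbaaa => babaaa => babaa => baba => bab => ba
  | aaababbabb => aaabbbabb => aabababb => aabbabb => abaabb => ababb => abbb => bab => ba
  | bbbbabbbb => bababbbb => babbbbb => bbabbb => bbbab => baab => baa
  | aabaab => aabab => aabb => aba => ab => a

ab->a; aba->ab; abb->ba; bbb->ba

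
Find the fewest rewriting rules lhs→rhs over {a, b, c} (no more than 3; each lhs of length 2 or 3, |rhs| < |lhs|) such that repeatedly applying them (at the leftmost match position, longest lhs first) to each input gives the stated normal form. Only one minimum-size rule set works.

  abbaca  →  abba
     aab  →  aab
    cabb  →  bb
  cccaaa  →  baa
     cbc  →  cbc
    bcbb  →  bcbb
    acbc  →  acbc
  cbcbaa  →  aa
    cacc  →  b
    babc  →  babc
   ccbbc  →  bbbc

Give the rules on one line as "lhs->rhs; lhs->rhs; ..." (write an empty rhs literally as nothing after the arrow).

  | abbaca => abba
  | aab
  | cabb => bb
  | cccaaa => bcaaa => baa

ca->; cba->a; cc->b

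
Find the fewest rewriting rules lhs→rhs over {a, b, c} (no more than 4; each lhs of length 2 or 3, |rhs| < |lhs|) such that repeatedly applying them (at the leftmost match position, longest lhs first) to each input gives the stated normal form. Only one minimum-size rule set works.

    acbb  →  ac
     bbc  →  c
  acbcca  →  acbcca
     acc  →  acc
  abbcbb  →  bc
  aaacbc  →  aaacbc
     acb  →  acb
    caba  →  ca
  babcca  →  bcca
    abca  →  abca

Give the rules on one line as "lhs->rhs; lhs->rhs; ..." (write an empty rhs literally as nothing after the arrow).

  | acbb => ac
  | bbc => c
  | acbcca
  | acc

abb->b; ba->; bb->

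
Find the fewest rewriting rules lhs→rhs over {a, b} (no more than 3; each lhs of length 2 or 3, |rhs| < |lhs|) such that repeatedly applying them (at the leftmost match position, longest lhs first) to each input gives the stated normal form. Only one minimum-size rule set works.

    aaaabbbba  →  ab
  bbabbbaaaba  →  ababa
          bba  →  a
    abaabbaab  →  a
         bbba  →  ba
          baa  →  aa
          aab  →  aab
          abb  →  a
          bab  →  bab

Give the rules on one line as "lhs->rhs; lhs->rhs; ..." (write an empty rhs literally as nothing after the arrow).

  | aaaabbbba => ababbbba => ababba => abaa => aaa => ab
  | bbabbbaaaba => abbbaaaba => abaaaba => aaaaba => ababa
  | bba => a
  | abaabbaab => aaabbaab => abbbaab => abaab => aaab => abb => a

aaa->ab; baa->aa; bb->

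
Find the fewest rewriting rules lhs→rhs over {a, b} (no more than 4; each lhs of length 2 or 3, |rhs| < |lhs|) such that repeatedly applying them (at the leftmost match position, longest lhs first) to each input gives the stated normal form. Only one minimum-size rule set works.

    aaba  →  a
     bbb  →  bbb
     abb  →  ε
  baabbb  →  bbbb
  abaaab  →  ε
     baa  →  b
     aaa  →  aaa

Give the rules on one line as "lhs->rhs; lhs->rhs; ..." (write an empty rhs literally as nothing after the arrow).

  | aaba => a
  | bbb
  | abb => ε
  | baabbb => babbb => bbbb

aab->; abb->; ba->b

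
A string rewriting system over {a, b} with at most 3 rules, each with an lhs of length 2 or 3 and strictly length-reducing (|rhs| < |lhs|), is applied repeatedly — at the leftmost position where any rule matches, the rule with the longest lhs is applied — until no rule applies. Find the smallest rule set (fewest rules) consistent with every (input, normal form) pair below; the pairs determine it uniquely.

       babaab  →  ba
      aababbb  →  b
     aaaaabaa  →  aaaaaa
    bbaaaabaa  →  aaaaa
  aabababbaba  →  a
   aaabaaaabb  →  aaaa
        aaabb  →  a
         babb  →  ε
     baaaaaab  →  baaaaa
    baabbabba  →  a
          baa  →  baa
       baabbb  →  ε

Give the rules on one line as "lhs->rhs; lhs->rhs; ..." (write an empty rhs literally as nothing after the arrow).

  | babaab => baab => ba
  | aababbb => aabbb => abb => b
  | aaaaabaa => aaaaaa
  | bbaaaabaa => aaaabaa => aaaaa

ab->; bb->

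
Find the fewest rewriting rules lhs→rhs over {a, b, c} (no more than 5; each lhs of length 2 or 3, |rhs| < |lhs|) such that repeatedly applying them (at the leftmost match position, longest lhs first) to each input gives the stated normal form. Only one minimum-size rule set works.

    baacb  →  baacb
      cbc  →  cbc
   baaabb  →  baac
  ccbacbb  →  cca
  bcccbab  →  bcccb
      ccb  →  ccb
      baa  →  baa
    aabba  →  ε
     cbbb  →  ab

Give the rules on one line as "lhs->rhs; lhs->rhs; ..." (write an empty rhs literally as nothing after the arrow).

  | baacb
  | cbc
  | baaabb => baac
  | ccbacbb => cccbb => cca

abb->c; aca->; cba->c; cbb->a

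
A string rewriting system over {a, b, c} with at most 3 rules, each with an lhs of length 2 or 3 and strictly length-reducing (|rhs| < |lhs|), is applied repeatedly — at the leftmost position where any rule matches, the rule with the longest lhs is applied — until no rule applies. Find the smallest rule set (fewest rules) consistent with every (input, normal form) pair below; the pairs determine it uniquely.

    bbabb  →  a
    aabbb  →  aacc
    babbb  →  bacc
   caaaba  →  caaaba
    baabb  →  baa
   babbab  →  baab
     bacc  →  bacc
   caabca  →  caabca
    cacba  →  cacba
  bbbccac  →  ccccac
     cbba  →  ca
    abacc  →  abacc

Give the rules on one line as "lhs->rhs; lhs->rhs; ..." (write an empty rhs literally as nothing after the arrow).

  | bbabb => abb => a
  | aabbb => aacc
  | babbb => bacc
  | caaaba

bb->; bbb->cc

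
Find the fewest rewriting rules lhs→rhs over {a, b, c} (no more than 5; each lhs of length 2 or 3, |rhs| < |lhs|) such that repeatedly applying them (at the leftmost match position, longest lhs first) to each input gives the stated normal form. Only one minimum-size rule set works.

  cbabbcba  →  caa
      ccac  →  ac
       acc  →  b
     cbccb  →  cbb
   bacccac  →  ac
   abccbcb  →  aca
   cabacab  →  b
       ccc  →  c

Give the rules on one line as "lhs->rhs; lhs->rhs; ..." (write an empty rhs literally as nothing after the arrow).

acc->b; ba->c; bcb->aa; cc->

  | cbabbcba => ccbbcba => bbcba => baaa => caa
  | ccac => ac
  | acc => b
  | cbccb => cbb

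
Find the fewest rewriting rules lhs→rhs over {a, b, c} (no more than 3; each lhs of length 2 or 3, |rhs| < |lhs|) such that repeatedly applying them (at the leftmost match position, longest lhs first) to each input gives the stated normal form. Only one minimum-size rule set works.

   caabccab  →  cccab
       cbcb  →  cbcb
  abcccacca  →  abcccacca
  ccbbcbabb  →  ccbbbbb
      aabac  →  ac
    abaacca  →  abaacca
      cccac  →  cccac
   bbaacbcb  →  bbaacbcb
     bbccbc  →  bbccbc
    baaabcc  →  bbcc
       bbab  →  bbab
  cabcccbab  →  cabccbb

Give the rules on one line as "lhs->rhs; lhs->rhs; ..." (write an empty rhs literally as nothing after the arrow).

  | caabccab => cccab
  | cbcb
  | abcccacca
  | ccbbcbabb => ccbbbbb

aaa->; aab->; cba->b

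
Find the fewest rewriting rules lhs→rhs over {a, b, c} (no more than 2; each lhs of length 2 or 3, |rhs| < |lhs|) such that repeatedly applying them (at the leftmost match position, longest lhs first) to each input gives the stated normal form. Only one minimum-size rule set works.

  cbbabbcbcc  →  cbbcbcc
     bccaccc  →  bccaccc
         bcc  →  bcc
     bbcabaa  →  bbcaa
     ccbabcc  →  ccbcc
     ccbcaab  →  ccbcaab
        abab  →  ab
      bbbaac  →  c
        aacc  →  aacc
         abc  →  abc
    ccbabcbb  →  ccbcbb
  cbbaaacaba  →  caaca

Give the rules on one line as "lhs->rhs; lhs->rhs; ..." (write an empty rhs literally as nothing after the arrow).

  | cbbabbcbcc => cbbcbcc
  | bccaccc
  | bcc
  | bbcabaa => bbcaa

ba->; bba->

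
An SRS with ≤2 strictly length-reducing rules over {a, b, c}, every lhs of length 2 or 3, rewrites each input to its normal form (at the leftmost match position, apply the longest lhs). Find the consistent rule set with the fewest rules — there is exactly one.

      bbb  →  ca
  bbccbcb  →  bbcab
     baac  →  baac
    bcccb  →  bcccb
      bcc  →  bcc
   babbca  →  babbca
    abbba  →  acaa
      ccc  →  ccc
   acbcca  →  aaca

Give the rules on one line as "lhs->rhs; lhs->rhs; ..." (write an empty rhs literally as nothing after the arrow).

  | bbb => ca
  | bbccbcb => bbcab
  | baac
  | bcccb

bbb->ca; cbc->a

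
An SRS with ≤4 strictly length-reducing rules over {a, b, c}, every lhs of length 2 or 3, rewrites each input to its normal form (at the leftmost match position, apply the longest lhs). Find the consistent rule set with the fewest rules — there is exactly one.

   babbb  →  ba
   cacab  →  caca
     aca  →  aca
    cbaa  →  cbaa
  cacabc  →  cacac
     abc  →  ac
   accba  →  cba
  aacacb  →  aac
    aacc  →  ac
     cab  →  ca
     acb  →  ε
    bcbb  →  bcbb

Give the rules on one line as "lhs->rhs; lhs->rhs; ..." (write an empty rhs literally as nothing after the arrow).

ab->a; acb->; acc->c

  | babbb => babb => bab => ba
  | cacab => caca
  | aca
  | cbaa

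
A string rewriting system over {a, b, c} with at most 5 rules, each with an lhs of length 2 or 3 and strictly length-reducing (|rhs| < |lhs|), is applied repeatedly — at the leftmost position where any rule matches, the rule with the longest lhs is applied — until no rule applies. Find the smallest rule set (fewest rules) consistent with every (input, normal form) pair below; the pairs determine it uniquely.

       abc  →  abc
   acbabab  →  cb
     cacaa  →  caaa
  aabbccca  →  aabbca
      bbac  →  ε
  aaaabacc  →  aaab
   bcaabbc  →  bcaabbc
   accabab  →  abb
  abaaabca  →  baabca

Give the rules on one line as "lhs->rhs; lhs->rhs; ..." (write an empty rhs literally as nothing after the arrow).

aba->b; ac->a; bba->c; cc->

  | abc
  | acbabab => ababab => bbab => cb
  | cacaa => caaa
  | aabbccca => aabbca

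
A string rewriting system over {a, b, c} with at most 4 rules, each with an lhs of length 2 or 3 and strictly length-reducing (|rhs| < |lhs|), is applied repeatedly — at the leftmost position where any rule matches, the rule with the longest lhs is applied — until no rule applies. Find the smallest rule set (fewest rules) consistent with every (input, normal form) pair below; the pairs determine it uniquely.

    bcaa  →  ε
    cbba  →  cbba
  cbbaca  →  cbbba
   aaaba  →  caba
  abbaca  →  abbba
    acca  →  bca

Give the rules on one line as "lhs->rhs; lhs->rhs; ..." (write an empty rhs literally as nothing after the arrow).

aa->c; ac->b; bcc->

  | bcaa => bcc => ε
  | cbba
  | cbbaca => cbbba
  | aaaba => caba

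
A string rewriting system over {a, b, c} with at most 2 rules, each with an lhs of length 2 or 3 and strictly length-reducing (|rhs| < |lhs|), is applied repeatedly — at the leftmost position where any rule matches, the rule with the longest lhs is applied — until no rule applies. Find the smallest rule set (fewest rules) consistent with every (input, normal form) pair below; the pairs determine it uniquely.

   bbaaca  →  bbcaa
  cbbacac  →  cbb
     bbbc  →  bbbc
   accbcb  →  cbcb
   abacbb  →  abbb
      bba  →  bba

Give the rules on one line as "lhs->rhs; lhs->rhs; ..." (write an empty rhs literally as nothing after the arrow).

aac->ca; ac->

  | bbaaca => bbcaa
  | cbbacac => cbbac => cbb
  | bbbc
  | accbcb => cbcb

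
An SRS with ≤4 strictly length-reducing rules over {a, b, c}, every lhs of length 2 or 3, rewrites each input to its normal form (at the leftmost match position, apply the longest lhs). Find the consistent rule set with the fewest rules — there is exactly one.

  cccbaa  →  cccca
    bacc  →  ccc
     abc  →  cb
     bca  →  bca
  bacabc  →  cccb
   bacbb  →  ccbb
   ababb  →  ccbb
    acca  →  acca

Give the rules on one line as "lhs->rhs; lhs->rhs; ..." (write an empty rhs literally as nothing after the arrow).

  | cccbaa => cccca
  | bacc => ccc
  | abc => cb
  | bca

aba->cc; abc->cb; ba->c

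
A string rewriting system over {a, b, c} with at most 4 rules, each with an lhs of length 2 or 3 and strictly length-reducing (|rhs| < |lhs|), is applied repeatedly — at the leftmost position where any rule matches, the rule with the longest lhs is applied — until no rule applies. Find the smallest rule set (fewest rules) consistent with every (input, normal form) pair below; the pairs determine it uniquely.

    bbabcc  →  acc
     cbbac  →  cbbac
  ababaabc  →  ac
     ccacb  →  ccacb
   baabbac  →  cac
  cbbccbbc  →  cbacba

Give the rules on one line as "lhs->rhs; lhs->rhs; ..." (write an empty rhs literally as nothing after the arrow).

ab->; bab->c; bc->a

  | bbabcc => bccc => acc
  | cbbac
  | ababaabc => abaabc => aabc => ac
  | ccacb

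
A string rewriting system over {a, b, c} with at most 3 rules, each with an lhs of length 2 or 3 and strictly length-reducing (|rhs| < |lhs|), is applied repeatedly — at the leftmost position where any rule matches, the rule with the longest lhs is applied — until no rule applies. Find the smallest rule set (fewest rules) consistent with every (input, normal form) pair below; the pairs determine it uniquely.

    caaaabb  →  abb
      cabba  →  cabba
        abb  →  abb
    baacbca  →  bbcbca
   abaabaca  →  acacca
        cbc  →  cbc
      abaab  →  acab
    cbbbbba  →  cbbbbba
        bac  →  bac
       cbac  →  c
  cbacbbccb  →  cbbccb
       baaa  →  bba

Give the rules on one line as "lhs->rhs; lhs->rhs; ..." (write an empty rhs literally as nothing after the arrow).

aa->b; aba->ac; cba->

  | caaaabb => cbaabb => abb
  | cabba
  | abb
  | baacbca => bbcbca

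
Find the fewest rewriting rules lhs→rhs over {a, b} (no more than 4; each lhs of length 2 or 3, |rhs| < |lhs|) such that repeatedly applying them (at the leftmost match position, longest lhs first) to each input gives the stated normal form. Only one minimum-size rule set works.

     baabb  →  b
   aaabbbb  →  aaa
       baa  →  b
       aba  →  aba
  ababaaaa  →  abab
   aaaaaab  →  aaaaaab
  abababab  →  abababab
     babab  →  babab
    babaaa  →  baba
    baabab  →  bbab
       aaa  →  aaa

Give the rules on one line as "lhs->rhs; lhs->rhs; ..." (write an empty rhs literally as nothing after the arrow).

  | baabb => bbb => b
  | aaabbbb => aaabb => aaa
  | baa => b
  | aba

abb->a; baa->b; bbb->b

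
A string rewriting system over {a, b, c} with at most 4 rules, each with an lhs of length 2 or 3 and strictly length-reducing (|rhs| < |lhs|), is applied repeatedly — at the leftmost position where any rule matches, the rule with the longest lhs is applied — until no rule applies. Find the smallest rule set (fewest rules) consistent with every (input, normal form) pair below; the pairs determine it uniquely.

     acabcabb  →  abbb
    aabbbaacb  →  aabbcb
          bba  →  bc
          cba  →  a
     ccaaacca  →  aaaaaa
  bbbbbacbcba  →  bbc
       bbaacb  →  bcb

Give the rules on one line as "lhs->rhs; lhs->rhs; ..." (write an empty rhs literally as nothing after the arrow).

ba->c; ca->; cc->a

  | acabcabb => abcabb => abbb
  | aabbbaacb => aabbcacb => aabbcb
  | bba => bc
  | cba => cc => a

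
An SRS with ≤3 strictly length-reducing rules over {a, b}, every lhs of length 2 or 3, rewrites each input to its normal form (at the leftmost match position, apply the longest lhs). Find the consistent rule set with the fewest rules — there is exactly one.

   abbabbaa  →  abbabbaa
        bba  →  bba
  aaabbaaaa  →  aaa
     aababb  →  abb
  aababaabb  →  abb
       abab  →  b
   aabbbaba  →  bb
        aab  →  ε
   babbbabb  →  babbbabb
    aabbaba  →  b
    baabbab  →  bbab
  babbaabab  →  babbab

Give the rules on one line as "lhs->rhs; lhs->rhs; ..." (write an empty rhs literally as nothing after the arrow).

aab->; aba->

  | abbabbaa
  | bba
  | aaabbaaaa => abaaaa => aaa
  | aababb => abb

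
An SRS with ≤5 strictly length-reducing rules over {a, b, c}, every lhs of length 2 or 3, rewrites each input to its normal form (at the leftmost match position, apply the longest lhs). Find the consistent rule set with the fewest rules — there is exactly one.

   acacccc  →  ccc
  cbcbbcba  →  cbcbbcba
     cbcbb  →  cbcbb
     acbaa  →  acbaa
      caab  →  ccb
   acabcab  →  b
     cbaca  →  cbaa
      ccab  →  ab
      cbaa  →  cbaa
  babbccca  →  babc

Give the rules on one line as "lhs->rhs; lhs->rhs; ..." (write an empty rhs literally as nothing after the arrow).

  | acacccc => aacccc => ccc
  | cbcbbcba
  | cbcbb
  | acbaa

aac->; bca->c; ca->a; caa->cc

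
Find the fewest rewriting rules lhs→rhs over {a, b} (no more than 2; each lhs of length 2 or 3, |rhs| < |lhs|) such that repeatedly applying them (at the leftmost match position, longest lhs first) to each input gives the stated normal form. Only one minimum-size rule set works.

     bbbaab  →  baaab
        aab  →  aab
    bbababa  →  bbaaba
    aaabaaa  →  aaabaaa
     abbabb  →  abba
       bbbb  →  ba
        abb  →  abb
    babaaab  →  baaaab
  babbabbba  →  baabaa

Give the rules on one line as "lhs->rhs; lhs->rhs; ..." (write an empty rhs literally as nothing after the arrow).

bab->ba; bbb->ba

  | bbbaab => baaab
  | aab
  | bbababa => bbaaba
  | aaabaaa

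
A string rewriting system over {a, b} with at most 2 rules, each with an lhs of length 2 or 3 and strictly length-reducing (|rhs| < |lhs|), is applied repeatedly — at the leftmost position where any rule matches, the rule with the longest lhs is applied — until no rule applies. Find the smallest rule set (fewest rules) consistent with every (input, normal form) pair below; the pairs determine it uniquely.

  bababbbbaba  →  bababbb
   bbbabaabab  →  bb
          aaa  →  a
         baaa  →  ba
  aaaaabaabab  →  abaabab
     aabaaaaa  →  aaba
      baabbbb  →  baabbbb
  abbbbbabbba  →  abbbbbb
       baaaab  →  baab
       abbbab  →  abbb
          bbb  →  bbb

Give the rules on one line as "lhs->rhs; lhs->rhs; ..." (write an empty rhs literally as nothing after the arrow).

aaa->a; bba->b

  | bababbbbaba => bababbbba => bababbb
  | bbbabaabab => bbbaabab => bbabab => bbab => bb
  | aaa => a
  | baaa => ba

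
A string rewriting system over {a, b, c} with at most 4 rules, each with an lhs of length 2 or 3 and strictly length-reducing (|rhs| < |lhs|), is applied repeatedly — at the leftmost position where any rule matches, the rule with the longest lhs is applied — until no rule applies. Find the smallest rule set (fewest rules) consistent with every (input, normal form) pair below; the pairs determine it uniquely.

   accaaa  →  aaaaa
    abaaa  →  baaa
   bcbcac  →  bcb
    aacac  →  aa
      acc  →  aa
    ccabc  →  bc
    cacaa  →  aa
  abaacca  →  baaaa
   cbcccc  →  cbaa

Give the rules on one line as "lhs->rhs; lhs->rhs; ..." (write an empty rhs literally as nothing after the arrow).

  | accaaa => aaaaa
  | abaaa => baaa
  | bcbcac => bcb
  | aacac => aa

ab->b; cac->; cc->a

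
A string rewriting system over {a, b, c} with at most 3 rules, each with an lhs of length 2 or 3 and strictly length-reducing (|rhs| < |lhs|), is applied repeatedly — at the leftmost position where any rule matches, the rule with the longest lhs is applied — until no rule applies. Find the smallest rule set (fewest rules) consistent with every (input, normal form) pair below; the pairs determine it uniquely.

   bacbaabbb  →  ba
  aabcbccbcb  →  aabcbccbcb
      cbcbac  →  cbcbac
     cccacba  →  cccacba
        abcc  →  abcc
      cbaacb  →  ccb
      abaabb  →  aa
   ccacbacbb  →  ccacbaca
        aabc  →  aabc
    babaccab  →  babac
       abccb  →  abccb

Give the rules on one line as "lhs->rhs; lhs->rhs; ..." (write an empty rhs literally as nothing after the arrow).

  | bacbaabbb => bacbbb => bacab => ba
  | aabcbccbcb
  | cbcbac
  | cccacba

baa->; bb->a; cab->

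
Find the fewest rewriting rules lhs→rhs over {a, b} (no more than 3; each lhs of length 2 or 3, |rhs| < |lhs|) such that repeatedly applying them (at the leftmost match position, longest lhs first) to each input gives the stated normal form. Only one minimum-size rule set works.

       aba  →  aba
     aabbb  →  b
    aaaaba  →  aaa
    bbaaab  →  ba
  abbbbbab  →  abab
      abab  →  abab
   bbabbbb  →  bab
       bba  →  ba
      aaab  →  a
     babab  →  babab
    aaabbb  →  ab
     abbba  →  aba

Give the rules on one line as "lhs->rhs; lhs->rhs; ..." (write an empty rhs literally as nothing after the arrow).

  | aba
  | aabbb => bb => b
  | aaaaba => aaa
  | bbaaab => baaab => ba

aab->; bb->b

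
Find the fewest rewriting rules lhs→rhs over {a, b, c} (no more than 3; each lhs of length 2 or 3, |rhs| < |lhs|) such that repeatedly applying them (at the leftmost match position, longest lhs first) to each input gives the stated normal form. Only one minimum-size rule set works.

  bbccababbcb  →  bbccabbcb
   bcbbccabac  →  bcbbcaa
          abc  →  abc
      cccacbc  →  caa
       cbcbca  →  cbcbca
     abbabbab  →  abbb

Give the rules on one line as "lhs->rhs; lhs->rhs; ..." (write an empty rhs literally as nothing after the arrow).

aab->a; ba->; cac->aa

  | bbccababbcb => bbccabbcb
  | bcbbccabac => bcbbccac => bcbbcaa
  | abc
  | cccacbc => ccaabc => ccac => caa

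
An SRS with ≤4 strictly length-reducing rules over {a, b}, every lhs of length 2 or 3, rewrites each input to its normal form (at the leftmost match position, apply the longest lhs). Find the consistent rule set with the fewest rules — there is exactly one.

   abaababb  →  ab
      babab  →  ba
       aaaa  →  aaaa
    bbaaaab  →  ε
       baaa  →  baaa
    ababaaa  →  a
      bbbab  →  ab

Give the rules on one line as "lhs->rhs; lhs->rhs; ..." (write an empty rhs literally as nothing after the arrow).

aba->ab; bb->; bba->bb; bbb->

  | abaababb => abababb => abbabb => abbbb => ab
  | babab => babb => ba
  | aaaa
  | bbaaaab => bbaaab => bbaab => bbab => bbb => ε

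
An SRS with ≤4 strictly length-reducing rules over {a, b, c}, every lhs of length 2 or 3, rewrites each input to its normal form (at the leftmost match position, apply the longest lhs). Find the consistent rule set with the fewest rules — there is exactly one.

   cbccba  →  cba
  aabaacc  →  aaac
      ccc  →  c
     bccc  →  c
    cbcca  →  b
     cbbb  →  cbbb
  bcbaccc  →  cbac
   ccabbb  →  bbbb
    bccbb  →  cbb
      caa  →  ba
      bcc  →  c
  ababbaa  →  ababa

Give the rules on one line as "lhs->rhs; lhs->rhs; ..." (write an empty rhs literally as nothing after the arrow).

baa->a; bc->c; ca->b; cc->c

  | cbccba => cccba => ccba => cba
  | aabaacc => aaacc => aaac
  | ccc => cc => c
  | bccc => ccc => cc => c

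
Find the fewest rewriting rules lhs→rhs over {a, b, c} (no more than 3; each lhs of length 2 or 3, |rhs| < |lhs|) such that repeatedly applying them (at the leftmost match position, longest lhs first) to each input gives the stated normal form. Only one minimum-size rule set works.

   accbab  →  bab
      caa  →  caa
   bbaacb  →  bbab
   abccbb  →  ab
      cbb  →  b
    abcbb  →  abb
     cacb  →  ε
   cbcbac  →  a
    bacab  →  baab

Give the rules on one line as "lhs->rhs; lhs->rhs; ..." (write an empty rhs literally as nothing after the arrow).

ac->a; acb->b; cb->

  | accbab => acbab => bab
  | caa
  | bbaacb => bbab
  | abccbb => abcb => ab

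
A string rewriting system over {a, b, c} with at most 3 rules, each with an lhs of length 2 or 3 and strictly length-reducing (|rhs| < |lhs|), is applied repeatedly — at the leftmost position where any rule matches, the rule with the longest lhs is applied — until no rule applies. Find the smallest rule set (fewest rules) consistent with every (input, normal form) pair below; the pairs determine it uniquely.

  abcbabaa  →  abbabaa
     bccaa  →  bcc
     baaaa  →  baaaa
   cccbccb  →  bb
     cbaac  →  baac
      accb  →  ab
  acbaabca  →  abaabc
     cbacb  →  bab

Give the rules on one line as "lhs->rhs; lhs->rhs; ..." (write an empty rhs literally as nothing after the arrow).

ca->c; cb->b

  | abcbabaa => abbabaa
  | bccaa => bcca => bcc
  | baaaa
  | cccbccb => ccbccb => cbccb => bccb => bcb => bb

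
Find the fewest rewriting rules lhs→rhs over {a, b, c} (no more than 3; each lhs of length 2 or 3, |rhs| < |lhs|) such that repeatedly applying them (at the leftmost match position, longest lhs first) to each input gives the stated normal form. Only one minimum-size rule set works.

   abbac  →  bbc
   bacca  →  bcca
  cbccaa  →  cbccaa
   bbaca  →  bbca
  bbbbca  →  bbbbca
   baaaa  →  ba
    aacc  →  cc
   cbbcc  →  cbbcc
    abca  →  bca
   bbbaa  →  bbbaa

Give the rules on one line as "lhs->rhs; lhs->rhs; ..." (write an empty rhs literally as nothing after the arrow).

  | abbac => bbac => bbc
  | bacca => bcca
  | cbccaa
  | bbaca => bbca

aaa->; ab->b; ac->c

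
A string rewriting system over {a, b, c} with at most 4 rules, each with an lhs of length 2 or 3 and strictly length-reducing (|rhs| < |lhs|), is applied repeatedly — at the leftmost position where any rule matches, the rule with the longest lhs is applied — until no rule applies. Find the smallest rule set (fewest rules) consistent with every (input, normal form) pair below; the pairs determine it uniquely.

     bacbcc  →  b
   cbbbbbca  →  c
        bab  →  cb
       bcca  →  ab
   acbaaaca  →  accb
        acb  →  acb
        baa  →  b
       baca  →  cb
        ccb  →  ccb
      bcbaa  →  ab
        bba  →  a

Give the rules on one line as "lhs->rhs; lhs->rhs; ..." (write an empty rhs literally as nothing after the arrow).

ba->c; bc->a; ca->b

  | bacbcc => ccbcc => ccac => cbc => ca => b
  | cbbbbbca => cbbbbaa => cbbbca => cbbaa => cbca => caa => ba => c
  | bab => cb
  | bcca => aca => ab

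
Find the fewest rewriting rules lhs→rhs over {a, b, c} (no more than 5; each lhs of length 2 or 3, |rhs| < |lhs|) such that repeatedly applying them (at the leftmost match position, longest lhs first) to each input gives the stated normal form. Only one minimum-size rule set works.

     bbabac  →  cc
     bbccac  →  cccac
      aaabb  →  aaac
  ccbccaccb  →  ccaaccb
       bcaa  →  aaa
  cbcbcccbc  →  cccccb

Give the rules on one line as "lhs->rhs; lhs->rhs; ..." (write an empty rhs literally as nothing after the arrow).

  | bbabac => cabac => cc
  | bbccac => cccac
  | aaabb => aaac
  | ccbccaccb => ccbcaccb => ccaaccb

aba->; bb->c; bc->b; bca->aa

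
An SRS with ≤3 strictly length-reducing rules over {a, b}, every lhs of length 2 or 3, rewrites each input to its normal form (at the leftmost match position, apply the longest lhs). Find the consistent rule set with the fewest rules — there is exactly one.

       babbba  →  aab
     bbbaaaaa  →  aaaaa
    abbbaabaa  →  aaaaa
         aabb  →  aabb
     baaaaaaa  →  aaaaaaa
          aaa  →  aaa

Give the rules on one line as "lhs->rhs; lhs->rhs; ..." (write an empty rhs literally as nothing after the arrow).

ba->a; bba->ab

  | babbba => abbba => abab => aab
  | bbbaaaaa => babaaaa => abaaaa => aaaaa
  | abbbaabaa => abababaa => aababaa => aaabaa => aaaaa
  | aabb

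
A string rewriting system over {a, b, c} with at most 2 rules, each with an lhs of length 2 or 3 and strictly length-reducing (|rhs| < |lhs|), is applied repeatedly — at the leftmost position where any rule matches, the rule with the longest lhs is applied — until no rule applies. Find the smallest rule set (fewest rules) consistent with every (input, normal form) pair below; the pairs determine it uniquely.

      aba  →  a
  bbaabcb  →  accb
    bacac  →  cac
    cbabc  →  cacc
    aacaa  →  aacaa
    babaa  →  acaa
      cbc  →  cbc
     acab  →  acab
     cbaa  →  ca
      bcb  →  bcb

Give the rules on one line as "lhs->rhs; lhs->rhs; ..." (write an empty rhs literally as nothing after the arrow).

  | aba => a
  | bbaabcb => babcb => accb
  | bacac => cac
  | cbabc => cacc

ba->; bab->ac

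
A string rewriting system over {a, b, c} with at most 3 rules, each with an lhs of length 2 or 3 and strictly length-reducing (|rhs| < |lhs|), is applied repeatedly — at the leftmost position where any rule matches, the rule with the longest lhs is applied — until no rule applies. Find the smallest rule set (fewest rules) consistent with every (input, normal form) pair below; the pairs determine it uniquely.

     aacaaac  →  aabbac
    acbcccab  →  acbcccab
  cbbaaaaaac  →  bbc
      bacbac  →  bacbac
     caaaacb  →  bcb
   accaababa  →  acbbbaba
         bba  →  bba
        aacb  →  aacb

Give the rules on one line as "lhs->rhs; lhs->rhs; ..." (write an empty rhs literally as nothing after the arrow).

baa->; caa->bb

  | aacaaac => aabbac
  | acbcccab
  | cbbaaaaaac => cbaaaac => caac => bbc
  | bacbac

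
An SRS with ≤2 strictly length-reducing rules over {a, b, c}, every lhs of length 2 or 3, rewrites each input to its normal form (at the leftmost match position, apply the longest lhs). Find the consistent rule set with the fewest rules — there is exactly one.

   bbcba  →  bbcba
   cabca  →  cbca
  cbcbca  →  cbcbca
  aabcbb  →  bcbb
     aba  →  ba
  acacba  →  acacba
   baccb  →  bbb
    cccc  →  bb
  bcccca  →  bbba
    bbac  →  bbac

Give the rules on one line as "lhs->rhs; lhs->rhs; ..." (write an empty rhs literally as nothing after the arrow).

  | bbcba
  | cabca => cbca
  | cbcbca
  | aabcbb => abcbb => bcbb

ab->b; cc->b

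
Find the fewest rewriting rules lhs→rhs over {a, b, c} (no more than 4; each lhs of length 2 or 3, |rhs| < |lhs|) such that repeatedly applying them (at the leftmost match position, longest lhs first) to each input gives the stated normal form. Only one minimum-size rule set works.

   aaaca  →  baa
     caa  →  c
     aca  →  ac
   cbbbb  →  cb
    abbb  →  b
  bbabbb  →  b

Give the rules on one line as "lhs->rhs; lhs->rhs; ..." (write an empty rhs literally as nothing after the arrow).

  | aaaca => abaa => baa
  | caa => ca => c
  | aca => ac
  | cbbbb => cbbb => cbb => cb

aac->ba; ab->b; bb->b; ca->c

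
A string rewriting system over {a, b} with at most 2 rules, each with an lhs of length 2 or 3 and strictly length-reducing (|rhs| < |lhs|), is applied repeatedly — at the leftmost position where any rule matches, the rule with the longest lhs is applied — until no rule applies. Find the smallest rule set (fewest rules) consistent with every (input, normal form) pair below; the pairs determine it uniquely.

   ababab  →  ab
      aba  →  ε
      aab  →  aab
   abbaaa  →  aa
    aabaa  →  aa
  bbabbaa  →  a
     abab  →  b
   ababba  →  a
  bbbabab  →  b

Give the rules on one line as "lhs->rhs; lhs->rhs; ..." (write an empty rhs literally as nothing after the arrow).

  | ababab => bab => ab
  | aba => ε
  | aab
  | abbaaa => abaaa => aa

aba->; ba->a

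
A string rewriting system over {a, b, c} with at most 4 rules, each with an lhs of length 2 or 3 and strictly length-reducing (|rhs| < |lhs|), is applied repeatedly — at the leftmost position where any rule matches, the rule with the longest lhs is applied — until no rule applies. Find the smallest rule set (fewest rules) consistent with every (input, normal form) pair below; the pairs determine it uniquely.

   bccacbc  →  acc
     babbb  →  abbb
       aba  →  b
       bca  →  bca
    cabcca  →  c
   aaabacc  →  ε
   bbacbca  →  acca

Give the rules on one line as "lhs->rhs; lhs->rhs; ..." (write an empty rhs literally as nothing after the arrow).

aa->b; ba->a; bcc->; cb->c

  | bccacbc => acbc => acc
  | babbb => abbb
  | aba => aa => b
  | bca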